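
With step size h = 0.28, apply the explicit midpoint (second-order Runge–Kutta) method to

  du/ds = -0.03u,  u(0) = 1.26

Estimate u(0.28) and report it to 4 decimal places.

Midpoint: k1 = f(s_n, u_n); k2 = f(s_n + h/2, u_n + (h/2)·k1); u_{n+1} = u_n + h·k2.
s=0.000000, u=1.260000:
  k1 = f(0.000000, 1.260000) = -0.037800
  k2 = f(0.140000, 1.254708) = -0.037641
  u ← 1.260000 + 0.28·(-0.037641) = 1.249460
u(0.28) ≈ 1.2495

1.2495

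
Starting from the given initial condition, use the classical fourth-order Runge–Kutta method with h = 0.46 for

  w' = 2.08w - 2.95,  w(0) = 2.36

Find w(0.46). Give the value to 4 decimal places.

RK4: k1 = f(t_n, w_n); k2 = f(t_n + h/2, w_n + (h/2)·k1); k3 = f(t_n + h/2, w_n + (h/2)·k2); k4 = f(t_n + h, w_n + h·k3); w_{n+1} = w_n + (h/6)·(k1 + 2k2 + 2k3 + k4).
t=0.000000, w=2.360000:
  k1 = f(0.000000, 2.360000) = 1.958800
  k2 = f(0.230000, 2.810524) = 2.895890
  k3 = f(0.230000, 3.026055) = 3.344194
  k4 = f(0.460000, 3.898329) = 5.158525
  w ← 2.360000 + (0.46/6)·(k1 + 2k2 + 2k3 + k4) = 3.862474
w(0.46) ≈ 3.8625

3.8625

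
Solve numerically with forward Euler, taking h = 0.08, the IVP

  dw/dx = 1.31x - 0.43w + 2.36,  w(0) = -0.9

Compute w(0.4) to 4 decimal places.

Euler: w_{n+1} = w_n + h·f(x_n, w_n).
x=0.000000, w=-0.900000: f=2.747000 → w ← -0.900000 + 0.08·2.747000 = -0.680240
x=0.080000, w=-0.680240: f=2.757303 → w ← -0.680240 + 0.08·2.757303 = -0.459656
x=0.160000, w=-0.459656: f=2.767252 → w ← -0.459656 + 0.08·2.767252 = -0.238276
x=0.240000, w=-0.238276: f=2.776859 → w ← -0.238276 + 0.08·2.776859 = -0.016127
x=0.320000, w=-0.016127: f=2.786135 → w ← -0.016127 + 0.08·2.786135 = 0.206764
w(0.4) ≈ 0.2068

0.2068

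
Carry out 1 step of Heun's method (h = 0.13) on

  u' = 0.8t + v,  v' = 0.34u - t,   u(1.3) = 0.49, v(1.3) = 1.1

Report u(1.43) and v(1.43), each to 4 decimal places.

Heun on (u,v): k1 = f(t_n, state_n); k2 = f(t_n + h, state_n + h·k1); state_{n+1} = state_n + (h/2)·(k1 + k2).
1.300000: (0.490000, 1.100000)
  k1 = (2.140000, -1.133400)
  predictor → (0.768200, 0.952658)
  k2 = (2.096658, -1.168812)
  → (0.765383, 0.950356)
(u(1.43), v(1.43)) ≈ (0.7654, 0.9504)

0.7654, 0.9504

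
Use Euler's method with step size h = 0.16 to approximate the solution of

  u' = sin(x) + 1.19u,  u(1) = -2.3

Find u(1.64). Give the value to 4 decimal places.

-3.8397

Euler: u_{n+1} = u_n + h·f(x_n, u_n).
x=1.000000, u=-2.300000: f=-1.895529 → u ← -2.300000 + 0.16·(-1.895529) = -2.603285
x=1.160000, u=-2.603285: f=-2.181106 → u ← -2.603285 + 0.16·(-2.181106) = -2.952262
x=1.320000, u=-2.952262: f=-2.544476 → u ← -2.952262 + 0.16·(-2.544476) = -3.359378
x=1.480000, u=-3.359378: f=-3.001779 → u ← -3.359378 + 0.16·(-3.001779) = -3.839662
u(1.64) ≈ -3.8397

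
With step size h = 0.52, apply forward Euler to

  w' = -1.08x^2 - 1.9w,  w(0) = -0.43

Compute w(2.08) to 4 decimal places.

-1.3740

Euler: w_{n+1} = w_n + h·f(x_n, w_n).
x=0.000000, w=-0.430000: f=0.817000 → w ← -0.430000 + 0.52·0.817000 = -0.005160
x=0.520000, w=-0.005160: f=-0.282228 → w ← -0.005160 + 0.52·(-0.282228) = -0.151919
x=1.040000, w=-0.151919: f=-0.879483 → w ← -0.151919 + 0.52·(-0.879483) = -0.609250
x=1.560000, w=-0.609250: f=-1.470714 → w ← -0.609250 + 0.52·(-1.470714) = -1.374021
w(2.08) ≈ -1.3740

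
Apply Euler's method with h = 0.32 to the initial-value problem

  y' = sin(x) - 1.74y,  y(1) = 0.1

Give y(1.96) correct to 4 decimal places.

Euler: y_{n+1} = y_n + h·f(x_n, y_n).
x=1.000000, y=0.100000: f=0.667471 → y ← 0.100000 + 0.32·0.667471 = 0.313591
x=1.320000, y=0.313591: f=0.423067 → y ← 0.313591 + 0.32·0.423067 = 0.448972
x=1.640000, y=0.448972: f=0.216395 → y ← 0.448972 + 0.32·0.216395 = 0.518219
y(1.96) ≈ 0.5182

0.5182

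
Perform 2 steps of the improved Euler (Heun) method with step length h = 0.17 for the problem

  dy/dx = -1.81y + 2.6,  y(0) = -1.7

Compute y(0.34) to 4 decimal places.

-0.2794

Heun: k1 = f(x_n, y_n); k2 = f(x_n + h, y_n + h·k1); y_{n+1} = y_n + (h/2)·(k1 + k2).
x=0.000000, y=-1.700000:
  k1 = f(0.000000, -1.700000) = 5.677000
  k2 = f(0.170000, -0.734910) = 3.930187
  y ← -1.700000 + (0.17/2)·(5.677000 + 3.930187) = -0.883389
x=0.170000, y=-0.883389:
  k1 = f(0.170000, -0.883389) = 4.198934
  k2 = f(0.340000, -0.169570) = 2.906922
  y ← -0.883389 + (0.17/2)·(4.198934 + 2.906922) = -0.279391
y(0.34) ≈ -0.2794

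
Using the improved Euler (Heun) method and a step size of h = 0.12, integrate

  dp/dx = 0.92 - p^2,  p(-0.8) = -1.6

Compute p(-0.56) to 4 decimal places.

Heun: k1 = f(x_n, p_n); k2 = f(x_n + h, p_n + h·k1); p_{n+1} = p_n + (h/2)·(k1 + k2).
x=-0.800000, p=-1.600000:
  k1 = f(-0.800000, -1.600000) = -1.640000
  k2 = f(-0.680000, -1.796800) = -2.308490
  p ← -1.600000 + (0.12/2)·(-1.640000 + (-2.308490)) = -1.836909
x=-0.680000, p=-1.836909:
  k1 = f(-0.680000, -1.836909) = -2.454236
  k2 = f(-0.560000, -2.131418) = -3.622942
  p ← -1.836909 + (0.12/2)·(-2.454236 + (-3.622942)) = -2.201540
p(-0.56) ≈ -2.2015

-2.2015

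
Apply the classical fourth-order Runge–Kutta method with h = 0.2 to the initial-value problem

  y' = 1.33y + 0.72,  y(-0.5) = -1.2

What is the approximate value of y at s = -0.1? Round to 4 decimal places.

RK4: k1 = f(s_n, y_n); k2 = f(s_n + h/2, y_n + (h/2)·k1); k3 = f(s_n + h/2, y_n + (h/2)·k2); k4 = f(s_n + h, y_n + h·k3); y_{n+1} = y_n + (h/6)·(k1 + 2k2 + 2k3 + k4).
s=-0.500000, y=-1.200000:
  k1 = f(-0.500000, -1.200000) = -0.876000
  k2 = f(-0.400000, -1.287600) = -0.992508
  k3 = f(-0.400000, -1.299251) = -1.008004
  k4 = f(-0.300000, -1.401601) = -1.144129
  y ← -1.200000 + (0.2/6)·(k1 + 2k2 + 2k3 + k4) = -1.400705
s=-0.300000, y=-1.400705:
  k1 = f(-0.300000, -1.400705) = -1.142938
  k2 = f(-0.200000, -1.514999) = -1.294948
  k3 = f(-0.200000, -1.530200) = -1.315166
  k4 = f(-0.100000, -1.663738) = -1.492772
  y ← -1.400705 + (0.2/6)·(k1 + 2k2 + 2k3 + k4) = -1.662570
y(-0.1) ≈ -1.6626

-1.6626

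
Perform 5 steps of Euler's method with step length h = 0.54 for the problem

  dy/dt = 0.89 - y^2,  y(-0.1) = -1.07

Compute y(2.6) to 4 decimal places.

Euler: y_{n+1} = y_n + h·f(t_n, y_n).
t=-0.100000, y=-1.070000: f=-0.254900 → y ← -1.070000 + 0.54·(-0.254900) = -1.207646
t=0.440000, y=-1.207646: f=-0.568409 → y ← -1.207646 + 0.54·(-0.568409) = -1.514587
t=0.980000, y=-1.514587: f=-1.403973 → y ← -1.514587 + 0.54·(-1.403973) = -2.272732
t=1.520000, y=-2.272732: f=-4.275312 → y ← -2.272732 + 0.54·(-4.275312) = -4.581401
t=2.060000, y=-4.581401: f=-20.099233 → y ← -4.581401 + 0.54·(-20.099233) = -15.434986
y(2.6) ≈ -15.4350

-15.4350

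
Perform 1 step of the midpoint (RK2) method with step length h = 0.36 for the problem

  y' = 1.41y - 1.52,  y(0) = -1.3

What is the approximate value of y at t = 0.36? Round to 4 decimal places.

-2.8134

Midpoint: k1 = f(t_n, y_n); k2 = f(t_n + h/2, y_n + (h/2)·k1); y_{n+1} = y_n + h·k2.
t=0.000000, y=-1.300000:
  k1 = f(0.000000, -1.300000) = -3.353000
  k2 = f(0.180000, -1.903540) = -4.203991
  y ← -1.300000 + 0.36·(-4.203991) = -2.813437
y(0.36) ≈ -2.8134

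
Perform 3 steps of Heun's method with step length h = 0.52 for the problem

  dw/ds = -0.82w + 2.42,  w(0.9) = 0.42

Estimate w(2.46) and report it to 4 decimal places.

Heun: k1 = f(s_n, w_n); k2 = f(s_n + h, w_n + h·k1); w_{n+1} = w_n + (h/2)·(k1 + k2).
s=0.900000, w=0.420000:
  k1 = f(0.900000, 0.420000) = 2.075600
  k2 = f(1.420000, 1.499312) = 1.190564
  w ← 0.420000 + (0.52/2)·(2.075600 + 1.190564) = 1.269203
s=1.420000, w=1.269203:
  k1 = f(1.420000, 1.269203) = 1.379254
  k2 = f(1.940000, 1.986415) = 0.791140
  w ← 1.269203 + (0.52/2)·(1.379254 + 0.791140) = 1.833505
s=1.940000, w=1.833505:
  k1 = f(1.940000, 1.833505) = 0.916526
  k2 = f(2.460000, 2.310099) = 0.525719
  w ← 1.833505 + (0.52/2)·(0.916526 + 0.525719) = 2.208489
w(2.46) ≈ 2.2085

2.2085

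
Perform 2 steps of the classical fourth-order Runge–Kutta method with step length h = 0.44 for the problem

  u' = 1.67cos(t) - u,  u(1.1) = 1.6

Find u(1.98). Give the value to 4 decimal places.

RK4: k1 = f(t_n, u_n); k2 = f(t_n + h/2, u_n + (h/2)·k1); k3 = f(t_n + h/2, u_n + (h/2)·k2); k4 = f(t_n + h, u_n + h·k3); u_{n+1} = u_n + (h/6)·(k1 + 2k2 + 2k3 + k4).
t=1.100000, u=1.600000:
  k1 = f(1.100000, 1.600000) = -0.842494
  k2 = f(1.320000, 1.414651) = -1.000198
  k3 = f(1.320000, 1.379956) = -0.965503
  k4 = f(1.540000, 1.175179) = -1.123757
  u ← 1.600000 + (0.44/6)·(k1 + 2k2 + 2k3 + k4) = 1.167505
t=1.540000, u=1.167505:
  k1 = f(1.540000, 1.167505) = -1.116084
  k2 = f(1.760000, 0.921967) = -1.236055
  k3 = f(1.760000, 0.895573) = -1.209662
  k4 = f(1.980000, 0.635254) = -1.299712
  u ← 1.167505 + (0.44/6)·(k1 + 2k2 + 2k3 + k4) = 0.631642
u(1.98) ≈ 0.6316

0.6316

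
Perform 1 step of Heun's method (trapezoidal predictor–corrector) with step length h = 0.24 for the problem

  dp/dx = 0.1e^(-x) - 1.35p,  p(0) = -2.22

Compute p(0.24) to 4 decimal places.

Heun: k1 = f(x_n, p_n); k2 = f(x_n + h, p_n + h·k1); p_{n+1} = p_n + (h/2)·(k1 + k2).
x=0.000000, p=-2.220000:
  k1 = f(0.000000, -2.220000) = 3.097000
  k2 = f(0.240000, -1.476720) = 2.072235
  p ← -2.220000 + (0.24/2)·(3.097000 + 2.072235) = -1.599692
p(0.24) ≈ -1.5997

-1.5997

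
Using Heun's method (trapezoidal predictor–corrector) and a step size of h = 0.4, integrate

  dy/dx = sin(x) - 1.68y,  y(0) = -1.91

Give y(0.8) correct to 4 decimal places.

Heun: k1 = f(x_n, y_n); k2 = f(x_n + h, y_n + h·k1); y_{n+1} = y_n + (h/2)·(k1 + k2).
x=0.000000, y=-1.910000:
  k1 = f(0.000000, -1.910000) = 3.208800
  k2 = f(0.400000, -0.626480) = 1.441905
  y ← -1.910000 + (0.4/2)·(3.208800 + 1.441905) = -0.979859
x=0.400000, y=-0.979859:
  k1 = f(0.400000, -0.979859) = 2.035582
  k2 = f(0.800000, -0.165626) = 0.995608
  y ← -0.979859 + (0.4/2)·(2.035582 + 0.995608) = -0.373621
y(0.8) ≈ -0.3736

-0.3736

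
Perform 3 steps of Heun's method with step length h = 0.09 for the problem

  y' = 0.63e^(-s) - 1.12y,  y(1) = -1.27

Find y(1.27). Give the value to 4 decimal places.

Heun: k1 = f(s_n, y_n); k2 = f(s_n + h, y_n + h·k1); y_{n+1} = y_n + (h/2)·(k1 + k2).
s=1.000000, y=-1.270000:
  k1 = f(1.000000, -1.270000) = 1.654164
  k2 = f(1.090000, -1.121125) = 1.467477
  y ← -1.270000 + (0.09/2)·(1.654164 + 1.467477) = -1.129526
s=1.090000, y=-1.129526:
  k1 = f(1.090000, -1.129526) = 1.476886
  k2 = f(1.180000, -0.996606) = 1.309785
  y ← -1.129526 + (0.09/2)·(1.476886 + 1.309785) = -1.004126
s=1.180000, y=-1.004126:
  k1 = f(1.180000, -1.004126) = 1.318207
  k2 = f(1.270000, -0.885487) = 1.168670
  y ← -1.004126 + (0.09/2)·(1.318207 + 1.168670) = -0.892217
y(1.27) ≈ -0.8922

-0.8922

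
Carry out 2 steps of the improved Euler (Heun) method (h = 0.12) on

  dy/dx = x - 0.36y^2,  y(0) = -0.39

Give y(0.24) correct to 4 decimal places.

-0.3743

Heun: k1 = f(x_n, y_n); k2 = f(x_n + h, y_n + h·k1); y_{n+1} = y_n + (h/2)·(k1 + k2).
x=0.000000, y=-0.390000:
  k1 = f(0.000000, -0.390000) = -0.054756
  k2 = f(0.120000, -0.396571) = 0.063383
  y ← -0.390000 + (0.12/2)·(-0.054756 + 0.063383) = -0.389482
x=0.120000, y=-0.389482:
  k1 = f(0.120000, -0.389482) = 0.065389
  k2 = f(0.240000, -0.381636) = 0.187568
  y ← -0.389482 + (0.12/2)·(0.065389 + 0.187568) = -0.374305
y(0.24) ≈ -0.3743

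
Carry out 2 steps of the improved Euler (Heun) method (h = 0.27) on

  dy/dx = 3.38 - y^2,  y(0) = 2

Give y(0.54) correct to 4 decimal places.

Heun: k1 = f(x_n, y_n); k2 = f(x_n + h, y_n + h·k1); y_{n+1} = y_n + (h/2)·(k1 + k2).
x=0.000000, y=2.000000:
  k1 = f(0.000000, 2.000000) = -0.620000
  k2 = f(0.270000, 1.832600) = 0.021577
  y ← 2.000000 + (0.27/2)·(-0.620000 + 0.021577) = 1.919213
x=0.270000, y=1.919213:
  k1 = f(0.270000, 1.919213) = -0.303378
  k2 = f(0.540000, 1.837301) = 0.004326
  y ← 1.919213 + (0.27/2)·(-0.303378 + 0.004326) = 1.878841
y(0.54) ≈ 1.8788

1.8788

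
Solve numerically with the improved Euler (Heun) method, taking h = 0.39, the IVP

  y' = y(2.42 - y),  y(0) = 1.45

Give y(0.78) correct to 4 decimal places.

Heun: k1 = f(s_n, y_n); k2 = f(s_n + h, y_n + h·k1); y_{n+1} = y_n + (h/2)·(k1 + k2).
s=0.000000, y=1.450000:
  k1 = f(0.000000, 1.450000) = 1.406500
  k2 = f(0.390000, 1.998535) = 0.842313
  y ← 1.450000 + (0.39/2)·(1.406500 + 0.842313) = 1.888518
s=0.390000, y=1.888518:
  k1 = f(0.390000, 1.888518) = 1.003713
  k2 = f(0.780000, 2.279966) = 0.319272
  y ← 1.888518 + (0.39/2)·(1.003713 + 0.319272) = 2.146500
y(0.78) ≈ 2.1465

2.1465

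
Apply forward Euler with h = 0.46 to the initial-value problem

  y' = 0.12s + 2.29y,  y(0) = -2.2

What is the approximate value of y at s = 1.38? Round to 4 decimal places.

-18.9448

Euler: y_{n+1} = y_n + h·f(s_n, y_n).
s=0.000000, y=-2.200000: f=-5.038000 → y ← -2.200000 + 0.46·(-5.038000) = -4.517480
s=0.460000, y=-4.517480: f=-10.289829 → y ← -4.517480 + 0.46·(-10.289829) = -9.250801
s=0.920000, y=-9.250801: f=-21.073935 → y ← -9.250801 + 0.46·(-21.073935) = -18.944812
y(1.38) ≈ -18.9448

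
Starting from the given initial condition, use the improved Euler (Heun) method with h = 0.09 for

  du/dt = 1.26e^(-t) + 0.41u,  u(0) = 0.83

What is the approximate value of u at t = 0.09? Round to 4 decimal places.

0.9718

Heun: k1 = f(t_n, u_n); k2 = f(t_n + h, u_n + h·k1); u_{n+1} = u_n + (h/2)·(k1 + k2).
t=0.000000, u=0.830000:
  k1 = f(0.000000, 0.830000) = 1.600300
  k2 = f(0.090000, 0.974027) = 1.550904
  u ← 0.830000 + (0.09/2)·(1.600300 + 1.550904) = 0.971804
u(0.09) ≈ 0.9718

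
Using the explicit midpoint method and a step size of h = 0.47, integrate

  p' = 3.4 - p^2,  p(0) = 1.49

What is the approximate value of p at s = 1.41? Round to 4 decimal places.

Midpoint: k1 = f(s_n, p_n); k2 = f(s_n + h/2, p_n + (h/2)·k1); p_{n+1} = p_n + h·k2.
s=0.000000, p=1.490000:
  k1 = f(0.000000, 1.490000) = 1.179900
  k2 = f(0.235000, 1.767276) = 0.276734
  p ← 1.490000 + 0.47·0.276734 = 1.620065
s=0.470000, p=1.620065:
  k1 = f(0.470000, 1.620065) = 0.775390
  k2 = f(0.705000, 1.802281) = 0.151781
  p ← 1.620065 + 0.47·0.151781 = 1.691402
s=0.940000, p=1.691402:
  k1 = f(0.940000, 1.691402) = 0.539159
  k2 = f(1.175000, 1.818104) = 0.094496
  p ← 1.691402 + 0.47·0.094496 = 1.735815
p(1.41) ≈ 1.7358

1.7358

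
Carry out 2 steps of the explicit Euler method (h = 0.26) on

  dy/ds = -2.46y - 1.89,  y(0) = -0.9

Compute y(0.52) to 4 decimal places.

Euler: y_{n+1} = y_n + h·f(s_n, y_n).
s=0.000000, y=-0.900000: f=0.324000 → y ← -0.900000 + 0.26·0.324000 = -0.815760
s=0.260000, y=-0.815760: f=0.116770 → y ← -0.815760 + 0.26·0.116770 = -0.785400
y(0.52) ≈ -0.7854

-0.7854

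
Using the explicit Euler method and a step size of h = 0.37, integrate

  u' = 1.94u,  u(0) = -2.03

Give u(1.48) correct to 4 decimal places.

-17.6761

Euler: u_{n+1} = u_n + h·f(x_n, u_n).
x=0.000000, u=-2.030000: f=-3.938200 → u ← -2.030000 + 0.37·(-3.938200) = -3.487134
x=0.370000, u=-3.487134: f=-6.765040 → u ← -3.487134 + 0.37·(-6.765040) = -5.990199
x=0.740000, u=-5.990199: f=-11.620986 → u ← -5.990199 + 0.37·(-11.620986) = -10.289963
x=1.110000, u=-10.289963: f=-19.962529 → u ← -10.289963 + 0.37·(-19.962529) = -17.676099
u(1.48) ≈ -17.6761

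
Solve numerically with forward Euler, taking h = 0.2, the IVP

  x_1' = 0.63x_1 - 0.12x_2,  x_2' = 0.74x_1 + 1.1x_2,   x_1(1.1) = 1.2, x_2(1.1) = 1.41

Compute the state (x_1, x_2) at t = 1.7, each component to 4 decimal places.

1.5587, 3.2753

Euler on (x_1,x_2): x_1_{n+1} = x_1_n + h·x_1', x_2_{n+1} = x_2_n + h·x_2'.
1.100000: (1.200000, 1.410000); f=(0.586800, 2.439000) → (1.317360, 1.897800)
1.300000: (1.317360, 1.897800); f=(0.602201, 3.062426) → (1.437800, 2.510285)
1.500000: (1.437800, 2.510285); f=(0.604580, 3.825286) → (1.558716, 3.275342)
(x_1(1.7), x_2(1.7)) ≈ (1.5587, 3.2753)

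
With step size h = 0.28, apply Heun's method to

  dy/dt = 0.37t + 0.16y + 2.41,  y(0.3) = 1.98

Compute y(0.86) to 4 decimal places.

3.7013

Heun: k1 = f(t_n, y_n); k2 = f(t_n + h, y_n + h·k1); y_{n+1} = y_n + (h/2)·(k1 + k2).
t=0.300000, y=1.980000:
  k1 = f(0.300000, 1.980000) = 2.837800
  k2 = f(0.580000, 2.774584) = 3.068533
  y ← 1.980000 + (0.28/2)·(2.837800 + 3.068533) = 2.806887
t=0.580000, y=2.806887:
  k1 = f(0.580000, 2.806887) = 3.073702
  k2 = f(0.860000, 3.667523) = 3.315004
  y ← 2.806887 + (0.28/2)·(3.073702 + 3.315004) = 3.701305
y(0.86) ≈ 3.7013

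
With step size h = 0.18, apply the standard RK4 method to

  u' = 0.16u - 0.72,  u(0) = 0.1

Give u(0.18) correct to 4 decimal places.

RK4: k1 = f(t_n, u_n); k2 = f(t_n + h/2, u_n + (h/2)·k1); k3 = f(t_n + h/2, u_n + (h/2)·k2); k4 = f(t_n + h, u_n + h·k3); u_{n+1} = u_n + (h/6)·(k1 + 2k2 + 2k3 + k4).
t=0.000000, u=0.100000:
  k1 = f(0.000000, 0.100000) = -0.704000
  k2 = f(0.090000, 0.036640) = -0.714138
  k3 = f(0.090000, 0.035728) = -0.714284
  k4 = f(0.180000, -0.028571) = -0.724571
  u ← 0.100000 + (0.18/6)·(k1 + 2k2 + 2k3 + k4) = -0.028562
u(0.18) ≈ -0.0286

-0.0286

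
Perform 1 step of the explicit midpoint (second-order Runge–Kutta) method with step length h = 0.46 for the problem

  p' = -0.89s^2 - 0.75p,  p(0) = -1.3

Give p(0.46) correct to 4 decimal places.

-0.9505

Midpoint: k1 = f(s_n, p_n); k2 = f(s_n + h/2, p_n + (h/2)·k1); p_{n+1} = p_n + h·k2.
s=0.000000, p=-1.300000:
  k1 = f(0.000000, -1.300000) = 0.975000
  k2 = f(0.230000, -1.075750) = 0.759731
  p ← -1.300000 + 0.46·0.759731 = -0.950524
p(0.46) ≈ -0.9505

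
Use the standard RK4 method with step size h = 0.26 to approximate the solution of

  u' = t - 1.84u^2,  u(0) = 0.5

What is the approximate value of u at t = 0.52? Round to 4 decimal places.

RK4: k1 = f(t_n, u_n); k2 = f(t_n + h/2, u_n + (h/2)·k1); k3 = f(t_n + h/2, u_n + (h/2)·k2); k4 = f(t_n + h, u_n + h·k3); u_{n+1} = u_n + (h/6)·(k1 + 2k2 + 2k3 + k4).
t=0.000000, u=0.500000:
  k1 = f(0.000000, 0.500000) = -0.460000
  k2 = f(0.130000, 0.440200) = -0.226548
  k3 = f(0.130000, 0.470549) = -0.277406
  k4 = f(0.260000, 0.427875) = -0.076861
  u ← 0.500000 + (0.26/6)·(k1 + 2k2 + 2k3 + k4) = 0.433060
t=0.260000, u=0.433060:
  k1 = f(0.260000, 0.433060) = -0.085075
  k2 = f(0.390000, 0.422000) = 0.062325
  k3 = f(0.390000, 0.441162) = 0.031892
  k4 = f(0.520000, 0.441352) = 0.161584
  u ← 0.433060 + (0.26/6)·(k1 + 2k2 + 2k3 + k4) = 0.444541
u(0.52) ≈ 0.4445

0.4445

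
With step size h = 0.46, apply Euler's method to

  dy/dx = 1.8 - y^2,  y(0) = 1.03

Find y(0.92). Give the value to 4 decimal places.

Euler: y_{n+1} = y_n + h·f(x_n, y_n).
x=0.000000, y=1.030000: f=0.739100 → y ← 1.030000 + 0.46·0.739100 = 1.369986
x=0.460000, y=1.369986: f=-0.076862 → y ← 1.369986 + 0.46·(-0.076862) = 1.334630
y(0.92) ≈ 1.3346

1.3346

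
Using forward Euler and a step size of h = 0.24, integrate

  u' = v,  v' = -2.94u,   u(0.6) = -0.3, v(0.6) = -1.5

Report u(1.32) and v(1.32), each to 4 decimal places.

Euler on (u,v): u_{n+1} = u_n + h·u', v_{n+1} = v_n + h·v'.
0.600000: (-0.300000, -1.500000); f=(-1.500000, 0.882000) → (-0.660000, -1.288320)
0.840000: (-0.660000, -1.288320); f=(-1.288320, 1.940400) → (-0.969197, -0.822624)
1.080000: (-0.969197, -0.822624); f=(-0.822624, 2.849439) → (-1.166627, -0.138759)
(u(1.32), v(1.32)) ≈ (-1.1666, -0.1388)

-1.1666, -0.1388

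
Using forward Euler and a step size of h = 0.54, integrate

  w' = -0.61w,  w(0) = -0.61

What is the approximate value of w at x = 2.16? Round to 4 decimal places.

-0.1234

Euler: w_{n+1} = w_n + h·f(x_n, w_n).
x=0.000000, w=-0.610000: f=0.372100 → w ← -0.610000 + 0.54·0.372100 = -0.409066
x=0.540000, w=-0.409066: f=0.249530 → w ← -0.409066 + 0.54·0.249530 = -0.274320
x=1.080000, w=-0.274320: f=0.167335 → w ← -0.274320 + 0.54·0.167335 = -0.183959
x=1.620000, w=-0.183959: f=0.112215 → w ← -0.183959 + 0.54·0.112215 = -0.123363
w(2.16) ≈ -0.1234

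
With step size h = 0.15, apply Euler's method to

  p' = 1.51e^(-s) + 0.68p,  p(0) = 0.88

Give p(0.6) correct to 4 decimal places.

Euler: p_{n+1} = p_n + h·f(s_n, p_n).
s=0.000000, p=0.880000: f=2.108400 → p ← 0.880000 + 0.15·2.108400 = 1.196260
s=0.150000, p=1.196260: f=2.113126 → p ← 1.196260 + 0.15·2.113126 = 1.513229
s=0.300000, p=1.513229: f=2.147631 → p ← 1.513229 + 0.15·2.147631 = 1.835374
s=0.450000, p=1.835374: f=2.210873 → p ← 1.835374 + 0.15·2.210873 = 2.167004
p(0.6) ≈ 2.1670

2.1670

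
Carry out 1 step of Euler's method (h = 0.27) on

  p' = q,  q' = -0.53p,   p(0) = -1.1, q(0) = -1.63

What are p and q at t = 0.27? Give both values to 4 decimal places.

-1.5401, -1.4726

Euler on (p,q): p_{n+1} = p_n + h·p', q_{n+1} = q_n + h·q'.
0.000000: (-1.100000, -1.630000); f=(-1.630000, 0.583000) → (-1.540100, -1.472590)
(p(0.27), q(0.27)) ≈ (-1.5401, -1.4726)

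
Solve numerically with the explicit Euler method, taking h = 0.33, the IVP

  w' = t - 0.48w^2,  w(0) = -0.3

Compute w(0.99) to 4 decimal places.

Euler: w_{n+1} = w_n + h·f(t_n, w_n).
t=0.000000, w=-0.300000: f=-0.043200 → w ← -0.300000 + 0.33·(-0.043200) = -0.314256
t=0.330000, w=-0.314256: f=0.282597 → w ← -0.314256 + 0.33·0.282597 = -0.220999
t=0.660000, w=-0.220999: f=0.636557 → w ← -0.220999 + 0.33·0.636557 = -0.010935
w(0.99) ≈ -0.0109

-0.0109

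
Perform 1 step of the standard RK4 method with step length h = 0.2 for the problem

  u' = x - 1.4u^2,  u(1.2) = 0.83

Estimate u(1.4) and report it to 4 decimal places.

RK4: k1 = f(x_n, u_n); k2 = f(x_n + h/2, u_n + (h/2)·k1); k3 = f(x_n + h/2, u_n + (h/2)·k2); k4 = f(x_n + h, u_n + h·k3); u_{n+1} = u_n + (h/6)·(k1 + 2k2 + 2k3 + k4).
x=1.200000, u=0.830000:
  k1 = f(1.200000, 0.830000) = 0.235540
  k2 = f(1.300000, 0.853554) = 0.280024
  k3 = f(1.300000, 0.858002) = 0.269365
  k4 = f(1.400000, 0.883873) = 0.306276
  u ← 0.830000 + (0.2/6)·(k1 + 2k2 + 2k3 + k4) = 0.884686
u(1.4) ≈ 0.8847

0.8847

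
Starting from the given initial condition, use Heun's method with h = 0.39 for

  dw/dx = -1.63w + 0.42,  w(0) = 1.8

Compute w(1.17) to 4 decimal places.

0.5379

Heun: k1 = f(x_n, w_n); k2 = f(x_n + h, w_n + h·k1); w_{n+1} = w_n + (h/2)·(k1 + k2).
x=0.000000, w=1.800000:
  k1 = f(0.000000, 1.800000) = -2.514000
  k2 = f(0.390000, 0.819540) = -0.915850
  w ← 1.800000 + (0.39/2)·(-2.514000 + (-0.915850)) = 1.131179
x=0.390000, w=1.131179:
  k1 = f(0.390000, 1.131179) = -1.423822
  k2 = f(0.780000, 0.575889) = -0.518698
  w ← 1.131179 + (0.39/2)·(-1.423822 + (-0.518698)) = 0.752388
x=0.780000, w=0.752388:
  k1 = f(0.780000, 0.752388) = -0.806392
  k2 = f(1.170000, 0.437895) = -0.293769
  w ← 0.752388 + (0.39/2)·(-0.806392 + (-0.293769)) = 0.537856
w(1.17) ≈ 0.5379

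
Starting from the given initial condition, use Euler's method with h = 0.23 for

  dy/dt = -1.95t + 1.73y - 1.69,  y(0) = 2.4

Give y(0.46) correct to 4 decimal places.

Euler: y_{n+1} = y_n + h·f(t_n, y_n).
t=0.000000, y=2.400000: f=2.462000 → y ← 2.400000 + 0.23·2.462000 = 2.966260
t=0.230000, y=2.966260: f=2.993130 → y ← 2.966260 + 0.23·2.993130 = 3.654680
y(0.46) ≈ 3.6547

3.6547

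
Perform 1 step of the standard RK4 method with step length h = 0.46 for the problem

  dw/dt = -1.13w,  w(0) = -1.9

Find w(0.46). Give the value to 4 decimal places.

RK4: k1 = f(t_n, w_n); k2 = f(t_n + h/2, w_n + (h/2)·k1); k3 = f(t_n + h/2, w_n + (h/2)·k2); k4 = f(t_n + h, w_n + h·k3); w_{n+1} = w_n + (h/6)·(k1 + 2k2 + 2k3 + k4).
t=0.000000, w=-1.900000:
  k1 = f(0.000000, -1.900000) = 2.147000
  k2 = f(0.230000, -1.406190) = 1.588995
  k3 = f(0.230000, -1.534531) = 1.734020
  k4 = f(0.460000, -1.102351) = 1.245656
  w ← -1.900000 + (0.46/6)·(k1 + 2k2 + 2k3 + k4) = -1.130367
w(0.46) ≈ -1.1304

-1.1304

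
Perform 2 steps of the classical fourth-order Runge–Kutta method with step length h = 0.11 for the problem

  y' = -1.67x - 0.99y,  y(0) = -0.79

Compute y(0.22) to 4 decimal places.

-0.6730

RK4: k1 = f(x_n, y_n); k2 = f(x_n + h/2, y_n + (h/2)·k1); k3 = f(x_n + h/2, y_n + (h/2)·k2); k4 = f(x_n + h, y_n + h·k3); y_{n+1} = y_n + (h/6)·(k1 + 2k2 + 2k3 + k4).
x=0.000000, y=-0.790000:
  k1 = f(0.000000, -0.790000) = 0.782100
  k2 = f(0.055000, -0.746985) = 0.647665
  k3 = f(0.055000, -0.754378) = 0.654985
  k4 = f(0.110000, -0.717952) = 0.527072
  y ← -0.790000 + (0.11/6)·(k1 + 2k2 + 2k3 + k4) = -0.718235
x=0.110000, y=-0.718235:
  k1 = f(0.110000, -0.718235) = 0.527352
  k2 = f(0.165000, -0.689230) = 0.406788
  k3 = f(0.165000, -0.695861) = 0.413353
  k4 = f(0.220000, -0.672766) = 0.298638
  y ← -0.718235 + (0.11/6)·(k1 + 2k2 + 2k3 + k4) = -0.673020
y(0.22) ≈ -0.6730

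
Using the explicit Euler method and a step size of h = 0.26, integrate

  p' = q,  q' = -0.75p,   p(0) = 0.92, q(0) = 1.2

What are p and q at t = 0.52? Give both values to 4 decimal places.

1.4974, 0.7804

Euler on (p,q): p_{n+1} = p_n + h·p', q_{n+1} = q_n + h·q'.
0.000000: (0.920000, 1.200000); f=(1.200000, -0.690000) → (1.232000, 1.020600)
0.260000: (1.232000, 1.020600); f=(1.020600, -0.924000) → (1.497356, 0.780360)
(p(0.52), q(0.52)) ≈ (1.4974, 0.7804)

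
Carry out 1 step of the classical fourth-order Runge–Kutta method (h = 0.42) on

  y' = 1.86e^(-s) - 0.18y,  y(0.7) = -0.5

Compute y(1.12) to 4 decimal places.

RK4: k1 = f(s_n, y_n); k2 = f(s_n + h/2, y_n + (h/2)·k1); k3 = f(s_n + h/2, y_n + (h/2)·k2); k4 = f(s_n + h, y_n + h·k3); y_{n+1} = y_n + (h/6)·(k1 + 2k2 + 2k3 + k4).
s=0.700000, y=-0.500000:
  k1 = f(0.700000, -0.500000) = 1.013649
  k2 = f(0.910000, -0.287134) = 0.800379
  k3 = f(0.910000, -0.331920) = 0.808441
  k4 = f(1.120000, -0.160455) = 0.635762
  y ← -0.500000 + (0.42/6)·(k1 + 2k2 + 2k3 + k4) = -0.159306
y(1.12) ≈ -0.1593

-0.1593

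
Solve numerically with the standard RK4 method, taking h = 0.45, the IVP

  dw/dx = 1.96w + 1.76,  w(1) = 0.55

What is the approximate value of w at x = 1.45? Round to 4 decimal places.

RK4: k1 = f(x_n, w_n); k2 = f(x_n + h/2, w_n + (h/2)·k1); k3 = f(x_n + h/2, w_n + (h/2)·k2); k4 = f(x_n + h, w_n + h·k3); w_{n+1} = w_n + (h/6)·(k1 + 2k2 + 2k3 + k4).
x=1.000000, w=0.550000:
  k1 = f(1.000000, 0.550000) = 2.838000
  k2 = f(1.225000, 1.188550) = 4.089558
  k3 = f(1.225000, 1.470151) = 4.641495
  k4 = f(1.450000, 2.638673) = 6.931799
  w ← 0.550000 + (0.45/6)·(k1 + 2k2 + 2k3 + k4) = 2.592393
w(1.45) ≈ 2.5924

2.5924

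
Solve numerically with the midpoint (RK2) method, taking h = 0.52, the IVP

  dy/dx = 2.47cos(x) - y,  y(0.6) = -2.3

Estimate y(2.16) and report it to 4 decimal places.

Midpoint: k1 = f(x_n, y_n); k2 = f(x_n + h/2, y_n + (h/2)·k1); y_{n+1} = y_n + h·k2.
x=0.600000, y=-2.300000:
  k1 = f(0.600000, -2.300000) = 4.338579
  k2 = f(0.860000, -1.171969) = 2.783490
  y ← -2.300000 + 0.52·2.783490 = -0.852585
x=1.120000, y=-0.852585:
  k1 = f(1.120000, -0.852585) = 1.928721
  k2 = f(1.380000, -0.351118) = 0.819531
  y ← -0.852585 + 0.52·0.819531 = -0.426429
x=1.640000, y=-0.426429:
  k1 = f(1.640000, -0.426429) = 0.255633
  k2 = f(1.900000, -0.359965) = -0.438560
  y ← -0.426429 + 0.52·(-0.438560) = -0.654481
y(2.16) ≈ -0.6545

-0.6545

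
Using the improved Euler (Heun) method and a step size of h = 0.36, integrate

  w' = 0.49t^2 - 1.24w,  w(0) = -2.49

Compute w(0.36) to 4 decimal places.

-1.6151

Heun: k1 = f(t_n, w_n); k2 = f(t_n + h, w_n + h·k1); w_{n+1} = w_n + (h/2)·(k1 + k2).
t=0.000000, w=-2.490000:
  k1 = f(0.000000, -2.490000) = 3.087600
  k2 = f(0.360000, -1.378464) = 1.772799
  w ← -2.490000 + (0.36/2)·(3.087600 + 1.772799) = -1.615128
w(0.36) ≈ -1.6151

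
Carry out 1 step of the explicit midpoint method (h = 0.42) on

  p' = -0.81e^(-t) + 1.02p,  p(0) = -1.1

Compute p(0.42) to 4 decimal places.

Midpoint: k1 = f(t_n, p_n); k2 = f(t_n + h/2, p_n + (h/2)·k1); p_{n+1} = p_n + h·k2.
t=0.000000, p=-1.100000:
  k1 = f(0.000000, -1.100000) = -1.932000
  k2 = f(0.210000, -1.505720) = -2.192408
  p ← -1.100000 + 0.42·(-2.192408) = -2.020811
p(0.42) ≈ -2.0208

-2.0208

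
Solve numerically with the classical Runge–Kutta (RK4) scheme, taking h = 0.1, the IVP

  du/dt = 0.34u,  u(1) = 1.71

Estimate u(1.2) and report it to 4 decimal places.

1.8303

RK4: k1 = f(t_n, u_n); k2 = f(t_n + h/2, u_n + (h/2)·k1); k3 = f(t_n + h/2, u_n + (h/2)·k2); k4 = f(t_n + h, u_n + h·k3); u_{n+1} = u_n + (h/6)·(k1 + 2k2 + 2k3 + k4).
t=1.000000, u=1.710000:
  k1 = f(1.000000, 1.710000) = 0.581400
  k2 = f(1.050000, 1.739070) = 0.591284
  k3 = f(1.050000, 1.739564) = 0.591452
  k4 = f(1.100000, 1.769145) = 0.601509
  u ← 1.710000 + (0.1/6)·(k1 + 2k2 + 2k3 + k4) = 1.769140
t=1.100000, u=1.769140:
  k1 = f(1.100000, 1.769140) = 0.601507
  k2 = f(1.150000, 1.799215) = 0.611733
  k3 = f(1.150000, 1.799726) = 0.611907
  k4 = f(1.200000, 1.830330) = 0.622312
  u ← 1.769140 + (0.1/6)·(k1 + 2k2 + 2k3 + k4) = 1.830325
u(1.2) ≈ 1.8303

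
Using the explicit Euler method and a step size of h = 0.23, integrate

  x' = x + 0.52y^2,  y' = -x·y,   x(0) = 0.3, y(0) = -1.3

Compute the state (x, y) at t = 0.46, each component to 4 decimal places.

Euler on (x,y): x_{n+1} = x_n + h·x', y_{n+1} = y_n + h·y'.
0.000000: (0.300000, -1.300000); f=(1.178800, 0.390000) → (0.571124, -1.210300)
0.230000: (0.571124, -1.210300); f=(1.332834, 0.691231) → (0.877676, -1.051317)
(x(0.46), y(0.46)) ≈ (0.8777, -1.0513)

0.8777, -1.0513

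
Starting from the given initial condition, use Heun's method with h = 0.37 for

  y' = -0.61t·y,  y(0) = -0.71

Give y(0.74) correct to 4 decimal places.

Heun: k1 = f(t_n, y_n); k2 = f(t_n + h, y_n + h·k1); y_{n+1} = y_n + (h/2)·(k1 + k2).
t=0.000000, y=-0.710000:
  k1 = f(0.000000, -0.710000) = 0.000000
  k2 = f(0.370000, -0.710000) = 0.160247
  y ← -0.710000 + (0.37/2)·(0.000000 + 0.160247) = -0.680354
t=0.370000, y=-0.680354:
  k1 = f(0.370000, -0.680354) = 0.153556
  k2 = f(0.740000, -0.623539) = 0.281465
  y ← -0.680354 + (0.37/2)·(0.153556 + 0.281465) = -0.599875
y(0.74) ≈ -0.5999

-0.5999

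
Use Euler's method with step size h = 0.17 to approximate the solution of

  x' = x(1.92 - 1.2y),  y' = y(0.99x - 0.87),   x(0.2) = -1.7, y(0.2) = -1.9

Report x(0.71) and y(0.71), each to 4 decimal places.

Euler on (x,y): x_{n+1} = x_n + h·x', y_{n+1} = y_n + h·y'.
0.200000: (-1.700000, -1.900000); f=(-7.140000, 4.850700) → (-2.913800, -1.075381)
0.370000: (-2.913800, -1.075381); f=(-9.354630, 4.037692) → (-4.504087, -0.388973)
0.540000: (-4.504087, -0.388973); f=(-10.750211, 2.072857) → (-6.331623, -0.036588)
(x(0.71), y(0.71)) ≈ (-6.3316, -0.0366)

-6.3316, -0.0366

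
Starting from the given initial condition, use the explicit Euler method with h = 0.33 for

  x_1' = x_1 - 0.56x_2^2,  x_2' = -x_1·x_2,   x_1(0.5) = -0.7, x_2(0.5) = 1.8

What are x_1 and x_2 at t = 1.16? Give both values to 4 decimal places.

-2.9419, 3.3344

Euler on (x_1,x_2): x_1_{n+1} = x_1_n + h·x_1', x_2_{n+1} = x_2_n + h·x_2'.
0.500000: (-0.700000, 1.800000); f=(-2.514400, 1.260000) → (-1.529752, 2.215800)
0.830000: (-1.529752, 2.215800); f=(-4.279223, 3.389624) → (-2.941896, 3.334376)
(x_1(1.16), x_2(1.16)) ≈ (-2.9419, 3.3344)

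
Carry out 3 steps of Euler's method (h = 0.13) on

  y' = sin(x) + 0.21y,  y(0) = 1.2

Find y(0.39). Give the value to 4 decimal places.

1.3517

Euler: y_{n+1} = y_n + h·f(x_n, y_n).
x=0.000000, y=1.200000: f=0.252000 → y ← 1.200000 + 0.13·0.252000 = 1.232760
x=0.130000, y=1.232760: f=0.388514 → y ← 1.232760 + 0.13·0.388514 = 1.283267
x=0.260000, y=1.283267: f=0.526567 → y ← 1.283267 + 0.13·0.526567 = 1.351720
y(0.39) ≈ 1.3517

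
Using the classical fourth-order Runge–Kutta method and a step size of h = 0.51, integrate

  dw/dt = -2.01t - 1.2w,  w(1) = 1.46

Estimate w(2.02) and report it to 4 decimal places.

-1.4750

RK4: k1 = f(t_n, w_n); k2 = f(t_n + h/2, w_n + (h/2)·k1); k3 = f(t_n + h/2, w_n + (h/2)·k2); k4 = f(t_n + h, w_n + h·k3); w_{n+1} = w_n + (h/6)·(k1 + 2k2 + 2k3 + k4).
t=1.000000, w=1.460000:
  k1 = f(1.000000, 1.460000) = -3.762000
  k2 = f(1.255000, 0.500690) = -3.123378
  k3 = f(1.255000, 0.663539) = -3.318796
  k4 = f(1.510000, -0.232586) = -2.755997
  w ← 1.460000 + (0.51/6)·(k1 + 2k2 + 2k3 + k4) = -0.189199
t=1.510000, w=-0.189199:
  k1 = f(1.510000, -0.189199) = -2.808061
  k2 = f(1.765000, -0.905255) = -2.461344
  k3 = f(1.765000, -0.816842) = -2.567439
  k4 = f(2.020000, -1.498593) = -2.261888
  w ← -0.189199 + (0.51/6)·(k1 + 2k2 + 2k3 + k4) = -1.475038
w(2.02) ≈ -1.4750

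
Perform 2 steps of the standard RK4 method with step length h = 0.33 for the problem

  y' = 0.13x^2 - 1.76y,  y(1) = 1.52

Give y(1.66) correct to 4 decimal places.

0.5767

RK4: k1 = f(x_n, y_n); k2 = f(x_n + h/2, y_n + (h/2)·k1); k3 = f(x_n + h/2, y_n + (h/2)·k2); k4 = f(x_n + h, y_n + h·k3); y_{n+1} = y_n + (h/6)·(k1 + 2k2 + 2k3 + k4).
x=1.000000, y=1.520000:
  k1 = f(1.000000, 1.520000) = -2.545200
  k2 = f(1.165000, 1.100042) = -1.759635
  k3 = f(1.165000, 1.229660) = -1.987763
  k4 = f(1.330000, 0.864038) = -1.290750
  y ← 1.520000 + (0.33/6)·(k1 + 2k2 + 2k3 + k4) = 0.896809
x=1.330000, y=0.896809:
  k1 = f(1.330000, 0.896809) = -1.348427
  k2 = f(1.495000, 0.674319) = -0.896247
  k3 = f(1.495000, 0.748928) = -1.027560
  k4 = f(1.660000, 0.557714) = -0.623349
  y ← 0.896809 + (0.33/6)·(k1 + 2k2 + 2k3 + k4) = 0.576742
y(1.66) ≈ 0.5767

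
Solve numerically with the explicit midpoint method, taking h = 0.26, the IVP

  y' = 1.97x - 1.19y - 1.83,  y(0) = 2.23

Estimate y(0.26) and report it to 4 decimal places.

1.3112

Midpoint: k1 = f(x_n, y_n); k2 = f(x_n + h/2, y_n + (h/2)·k1); y_{n+1} = y_n + h·k2.
x=0.000000, y=2.230000:
  k1 = f(0.000000, 2.230000) = -4.483700
  k2 = f(0.130000, 1.647119) = -3.533972
  y ← 2.230000 + 0.26·(-3.533972) = 1.311167
y(0.26) ≈ 1.3112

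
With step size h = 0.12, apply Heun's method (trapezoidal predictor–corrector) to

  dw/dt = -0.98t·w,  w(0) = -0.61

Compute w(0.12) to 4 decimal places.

-0.6057

Heun: k1 = f(t_n, w_n); k2 = f(t_n + h, w_n + h·k1); w_{n+1} = w_n + (h/2)·(k1 + k2).
t=0.000000, w=-0.610000:
  k1 = f(0.000000, -0.610000) = 0.000000
  k2 = f(0.120000, -0.610000) = 0.071736
  w ← -0.610000 + (0.12/2)·(0.000000 + 0.071736) = -0.605696
w(0.12) ≈ -0.6057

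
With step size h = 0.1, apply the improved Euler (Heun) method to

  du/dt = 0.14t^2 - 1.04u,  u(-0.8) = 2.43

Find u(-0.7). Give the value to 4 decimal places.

Heun: k1 = f(t_n, u_n); k2 = f(t_n + h, u_n + h·k1); u_{n+1} = u_n + (h/2)·(k1 + k2).
t=-0.800000, u=2.430000:
  k1 = f(-0.800000, 2.430000) = -2.437600
  k2 = f(-0.700000, 2.186240) = -2.205090
  u ← 2.430000 + (0.1/2)·(-2.437600 + (-2.205090)) = 2.197866
u(-0.7) ≈ 2.1979

2.1979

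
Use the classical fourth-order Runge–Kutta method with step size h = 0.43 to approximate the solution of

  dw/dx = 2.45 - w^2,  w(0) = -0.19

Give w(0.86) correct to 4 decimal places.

RK4: k1 = f(x_n, w_n); k2 = f(x_n + h/2, w_n + (h/2)·k1); k3 = f(x_n + h/2, w_n + (h/2)·k2); k4 = f(x_n + h, w_n + h·k3); w_{n+1} = w_n + (h/6)·(k1 + 2k2 + 2k3 + k4).
x=0.000000, w=-0.190000:
  k1 = f(0.000000, -0.190000) = 2.413900
  k2 = f(0.215000, 0.328989) = 2.341767
  k3 = f(0.215000, 0.313480) = 2.351730
  k4 = f(0.430000, 0.821244) = 1.775558
  w ← -0.190000 + (0.43/6)·(k1 + 2k2 + 2k3 + k4) = 0.782979
x=0.430000, w=0.782979:
  k1 = f(0.430000, 0.782979) = 1.836944
  k2 = f(0.645000, 1.177922) = 1.062500
  k3 = f(0.645000, 1.011417) = 1.427037
  k4 = f(0.860000, 1.396605) = 0.499495
  w ← 0.782979 + (0.43/6)·(k1 + 2k2 + 2k3 + k4) = 1.307257
w(0.86) ≈ 1.3073

1.3073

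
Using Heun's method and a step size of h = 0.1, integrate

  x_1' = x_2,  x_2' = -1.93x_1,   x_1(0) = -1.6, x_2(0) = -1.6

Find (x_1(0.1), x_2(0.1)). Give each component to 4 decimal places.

-1.7446, -1.2758

Heun on (x_1,x_2): k1 = f(x_n, state_n); k2 = f(x_n + h, state_n + h·k1); state_{n+1} = state_n + (h/2)·(k1 + k2).
0.000000: (-1.600000, -1.600000)
  k1 = (-1.600000, 3.088000)
  predictor → (-1.760000, -1.291200)
  k2 = (-1.291200, 3.396800)
  → (-1.744560, -1.275760)
(x_1(0.1), x_2(0.1)) ≈ (-1.7446, -1.2758)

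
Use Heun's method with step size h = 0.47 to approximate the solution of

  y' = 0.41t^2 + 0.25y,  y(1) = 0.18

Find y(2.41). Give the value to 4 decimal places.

Heun: k1 = f(t_n, y_n); k2 = f(t_n + h, y_n + h·k1); y_{n+1} = y_n + (h/2)·(k1 + k2).
t=1.000000, y=0.180000:
  k1 = f(1.000000, 0.180000) = 0.455000
  k2 = f(1.470000, 0.393850) = 0.984431
  y ← 0.180000 + (0.47/2)·(0.455000 + 0.984431) = 0.518266
t=1.470000, y=0.518266:
  k1 = f(1.470000, 0.518266) = 1.015536
  k2 = f(1.940000, 0.995568) = 1.791968
  y ← 0.518266 + (0.47/2)·(1.015536 + 1.791968) = 1.178030
t=1.940000, y=1.178030:
  k1 = f(1.940000, 1.178030) = 1.837583
  k2 = f(2.410000, 2.041694) = 2.891744
  y ← 1.178030 + (0.47/2)·(1.837583 + 2.891744) = 2.289422
y(2.41) ≈ 2.2894

2.2894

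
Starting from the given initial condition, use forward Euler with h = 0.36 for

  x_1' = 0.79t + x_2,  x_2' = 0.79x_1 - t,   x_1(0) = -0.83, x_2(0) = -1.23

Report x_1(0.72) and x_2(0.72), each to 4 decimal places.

Euler on (x_1,x_2): x_1_{n+1} = x_1_n + h·x_1', x_2_{n+1} = x_2_n + h·x_2'.
0.000000: (-0.830000, -1.230000); f=(-1.230000, -0.655700) → (-1.272800, -1.466052)
0.360000: (-1.272800, -1.466052); f=(-1.181652, -1.365512) → (-1.698195, -1.957636)
(x_1(0.72), x_2(0.72)) ≈ (-1.6982, -1.9576)

-1.6982, -1.9576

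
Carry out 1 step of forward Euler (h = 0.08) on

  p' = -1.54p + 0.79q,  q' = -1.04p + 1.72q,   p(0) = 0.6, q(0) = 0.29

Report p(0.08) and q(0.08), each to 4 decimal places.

0.5444, 0.2800

Euler on (p,q): p_{n+1} = p_n + h·p', q_{n+1} = q_n + h·q'.
0.000000: (0.600000, 0.290000); f=(-0.694900, -0.125200) → (0.544408, 0.279984)
(p(0.08), q(0.08)) ≈ (0.5444, 0.2800)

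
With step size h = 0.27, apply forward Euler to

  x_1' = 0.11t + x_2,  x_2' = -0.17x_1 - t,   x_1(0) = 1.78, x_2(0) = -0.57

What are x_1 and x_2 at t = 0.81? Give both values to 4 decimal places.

Euler on (x_1,x_2): x_1_{n+1} = x_1_n + h·x_1', x_2_{n+1} = x_2_n + h·x_2'.
0.000000: (1.780000, -0.570000); f=(-0.570000, -0.302600) → (1.626100, -0.651702)
0.270000: (1.626100, -0.651702); f=(-0.622002, -0.546437) → (1.458159, -0.799240)
0.540000: (1.458159, -0.799240); f=(-0.739840, -0.787887) → (1.258403, -1.011970)
(x_1(0.81), x_2(0.81)) ≈ (1.2584, -1.0120)

1.2584, -1.0120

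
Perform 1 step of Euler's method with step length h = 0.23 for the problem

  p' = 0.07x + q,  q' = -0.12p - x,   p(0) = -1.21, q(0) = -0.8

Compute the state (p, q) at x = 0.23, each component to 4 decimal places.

-1.3940, -0.7666

Euler on (p,q): p_{n+1} = p_n + h·p', q_{n+1} = q_n + h·q'.
0.000000: (-1.210000, -0.800000); f=(-0.800000, 0.145200) → (-1.394000, -0.766604)
(p(0.23), q(0.23)) ≈ (-1.3940, -0.7666)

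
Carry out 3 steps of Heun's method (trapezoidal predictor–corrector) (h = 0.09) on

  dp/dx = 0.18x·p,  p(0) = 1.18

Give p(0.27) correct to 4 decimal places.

1.1878

Heun: k1 = f(x_n, p_n); k2 = f(x_n + h, p_n + h·k1); p_{n+1} = p_n + (h/2)·(k1 + k2).
x=0.000000, p=1.180000:
  k1 = f(0.000000, 1.180000) = 0.000000
  k2 = f(0.090000, 1.180000) = 0.019116
  p ← 1.180000 + (0.09/2)·(0.000000 + 0.019116) = 1.180860
x=0.090000, p=1.180860:
  k1 = f(0.090000, 1.180860) = 0.019130
  k2 = f(0.180000, 1.182582) = 0.038316
  p ← 1.180860 + (0.09/2)·(0.019130 + 0.038316) = 1.183445
x=0.180000, p=1.183445:
  k1 = f(0.180000, 1.183445) = 0.038344
  k2 = f(0.270000, 1.186896) = 0.057683
  p ← 1.183445 + (0.09/2)·(0.038344 + 0.057683) = 1.187766
p(0.27) ≈ 1.1878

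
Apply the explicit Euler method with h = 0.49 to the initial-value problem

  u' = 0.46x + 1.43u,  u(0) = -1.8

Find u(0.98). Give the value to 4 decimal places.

Euler: u_{n+1} = u_n + h·f(x_n, u_n).
x=0.000000, u=-1.800000: f=-2.574000 → u ← -1.800000 + 0.49·(-2.574000) = -3.061260
x=0.490000, u=-3.061260: f=-4.152202 → u ← -3.061260 + 0.49·(-4.152202) = -5.095839
u(0.98) ≈ -5.0958

-5.0958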